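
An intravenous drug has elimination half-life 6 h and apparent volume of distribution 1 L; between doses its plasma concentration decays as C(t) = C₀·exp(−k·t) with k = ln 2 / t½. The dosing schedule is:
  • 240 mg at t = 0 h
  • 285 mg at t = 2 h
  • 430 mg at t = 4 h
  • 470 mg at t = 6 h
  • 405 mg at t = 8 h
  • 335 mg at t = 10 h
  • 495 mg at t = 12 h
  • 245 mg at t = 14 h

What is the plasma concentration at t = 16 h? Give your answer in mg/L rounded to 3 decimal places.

1184.401 mg/L

k = ln 2 / 6 = 0.11552 per h
Dose 1 (240 mg at t=0 h): 240·exp(−0.11552·16) = 37.798 mg/L
Dose 2 (285 mg at t=2 h): 285·exp(−0.11552·14) = 56.551 mg/L
Dose 3 (430 mg at t=4 h): 430·exp(−0.11552·12) = 107.500 mg/L
Dose 4 (470 mg at t=6 h): 470·exp(−0.11552·10) = 148.041 mg/L
Dose 5 (405 mg at t=8 h): 405·exp(−0.11552·8) = 160.724 mg/L
Dose 6 (335 mg at t=10 h): 335·exp(−0.11552·6) = 167.500 mg/L
Dose 7 (495 mg at t=12 h): 495·exp(−0.11552·4) = 311.830 mg/L
Dose 8 (245 mg at t=14 h): 245·exp(−0.11552·2) = 194.457 mg/L
C(16) = 37.798 + 56.551 + 107.500 + 148.041 + 160.724 + 167.500 + 311.830 + 194.457 = 1184.401 mg/L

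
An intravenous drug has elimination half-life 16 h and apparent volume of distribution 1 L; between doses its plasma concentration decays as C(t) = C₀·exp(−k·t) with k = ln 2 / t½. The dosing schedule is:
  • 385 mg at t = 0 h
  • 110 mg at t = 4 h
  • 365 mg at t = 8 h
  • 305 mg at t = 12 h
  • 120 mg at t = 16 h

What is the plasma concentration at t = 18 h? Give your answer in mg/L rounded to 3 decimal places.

k = ln 2 / 16 = 0.04332 per h
Dose 1 (385 mg at t=0 h): 385·exp(−0.04332·18) = 176.523 mg/L
Dose 2 (110 mg at t=4 h): 110·exp(−0.04332·14) = 59.978 mg/L
Dose 3 (365 mg at t=8 h): 365·exp(−0.04332·10) = 236.673 mg/L
Dose 4 (305 mg at t=12 h): 305·exp(−0.04332·6) = 235.187 mg/L
Dose 5 (120 mg at t=16 h): 120·exp(−0.04332·2) = 110.040 mg/L
C(18) = 176.523 + 59.978 + 236.673 + 235.187 + 110.040 = 818.402 mg/L

818.402 mg/L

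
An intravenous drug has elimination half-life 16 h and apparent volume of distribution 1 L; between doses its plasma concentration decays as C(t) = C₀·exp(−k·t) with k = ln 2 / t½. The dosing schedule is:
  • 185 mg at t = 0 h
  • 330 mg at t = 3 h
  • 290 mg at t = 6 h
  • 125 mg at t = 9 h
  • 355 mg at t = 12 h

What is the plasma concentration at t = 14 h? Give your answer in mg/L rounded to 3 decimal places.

k = ln 2 / 16 = 0.04332 per h
Dose 1 (185 mg at t=0 h): 185·exp(−0.04332·14) = 100.872 mg/L
Dose 2 (330 mg at t=3 h): 330·exp(−0.04332·11) = 204.907 mg/L
Dose 3 (290 mg at t=6 h): 290·exp(−0.04332·8) = 205.061 mg/L
Dose 4 (125 mg at t=9 h): 125·exp(−0.04332·5) = 100.656 mg/L
Dose 5 (355 mg at t=12 h): 355·exp(−0.04332·2) = 325.536 mg/L
C(14) = 100.872 + 204.907 + 205.061 + 100.656 + 325.536 = 937.032 mg/L

937.032 mg/L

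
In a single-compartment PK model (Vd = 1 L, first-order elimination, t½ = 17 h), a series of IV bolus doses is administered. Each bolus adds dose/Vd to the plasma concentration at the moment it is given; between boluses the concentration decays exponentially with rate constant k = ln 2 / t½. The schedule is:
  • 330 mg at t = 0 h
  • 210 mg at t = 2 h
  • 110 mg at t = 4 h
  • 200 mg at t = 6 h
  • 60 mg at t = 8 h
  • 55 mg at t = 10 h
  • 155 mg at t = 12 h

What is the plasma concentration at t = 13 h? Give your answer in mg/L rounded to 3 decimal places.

k = ln 2 / 17 = 0.04077 per h
Dose 1 (330 mg at t=0 h): 330·exp(−0.04077·13) = 194.229 mg/L
Dose 2 (210 mg at t=2 h): 210·exp(−0.04077·11) = 134.102 mg/L
Dose 3 (110 mg at t=4 h): 110·exp(−0.04077·9) = 76.212 mg/L
Dose 4 (200 mg at t=6 h): 200·exp(−0.04077·7) = 150.341 mg/L
Dose 5 (60 mg at t=8 h): 60·exp(−0.04077·5) = 48.934 mg/L
Dose 6 (55 mg at t=10 h): 55·exp(−0.04077·3) = 48.668 mg/L
Dose 7 (155 mg at t=12 h): 155·exp(−0.04077·1) = 148.807 mg/L
C(13) = 194.229 + 134.102 + 76.212 + 150.341 + 48.934 + 48.668 + 148.807 = 801.293 mg/L

801.293 mg/L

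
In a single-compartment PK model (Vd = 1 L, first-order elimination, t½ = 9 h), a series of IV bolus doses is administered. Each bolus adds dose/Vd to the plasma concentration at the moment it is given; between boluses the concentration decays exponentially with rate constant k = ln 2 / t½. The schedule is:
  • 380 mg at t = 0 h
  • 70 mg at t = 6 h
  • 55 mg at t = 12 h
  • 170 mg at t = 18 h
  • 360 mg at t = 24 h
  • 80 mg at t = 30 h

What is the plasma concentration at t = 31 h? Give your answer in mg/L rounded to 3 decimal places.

k = ln 2 / 9 = 0.07702 per h
Dose 1 (380 mg at t=0 h): 380·exp(−0.07702·31) = 34.906 mg/L
Dose 2 (70 mg at t=6 h): 70·exp(−0.07702·25) = 10.207 mg/L
Dose 3 (55 mg at t=12 h): 55·exp(−0.07702·19) = 12.731 mg/L
Dose 4 (170 mg at t=18 h): 170·exp(−0.07702·13) = 62.464 mg/L
Dose 5 (360 mg at t=24 h): 360·exp(−0.07702·7) = 209.975 mg/L
Dose 6 (80 mg at t=30 h): 80·exp(−0.07702·1) = 74.070 mg/L
C(31) = 34.906 + 10.207 + 12.731 + 62.464 + 209.975 + 74.070 = 404.353 mg/L

404.353 mg/L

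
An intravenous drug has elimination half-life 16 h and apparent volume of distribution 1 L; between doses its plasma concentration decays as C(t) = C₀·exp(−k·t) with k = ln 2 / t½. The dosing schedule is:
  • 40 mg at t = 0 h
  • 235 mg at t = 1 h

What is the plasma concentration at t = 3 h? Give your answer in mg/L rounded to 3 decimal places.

250.621 mg/L

k = ln 2 / 16 = 0.04332 per h
Dose 1 (40 mg at t=0 h): 40·exp(−0.04332·3) = 35.125 mg/L
Dose 2 (235 mg at t=1 h): 235·exp(−0.04332·2) = 215.496 mg/L
C(3) = 35.125 + 215.496 = 250.621 mg/L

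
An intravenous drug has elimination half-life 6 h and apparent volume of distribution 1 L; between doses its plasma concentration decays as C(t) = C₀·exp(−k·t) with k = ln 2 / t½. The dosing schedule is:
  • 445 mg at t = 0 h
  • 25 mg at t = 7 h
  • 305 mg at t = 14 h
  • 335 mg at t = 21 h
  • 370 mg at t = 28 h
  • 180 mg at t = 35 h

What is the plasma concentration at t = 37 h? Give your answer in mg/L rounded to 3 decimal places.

k = ln 2 / 6 = 0.11552 per h
Dose 1 (445 mg at t=0 h): 445·exp(−0.11552·37) = 6.195 mg/L
Dose 2 (25 mg at t=7 h): 25·exp(−0.11552·30) = 0.781 mg/L
Dose 3 (305 mg at t=14 h): 305·exp(−0.11552·23) = 21.397 mg/L
Dose 4 (335 mg at t=21 h): 335·exp(−0.11552·16) = 52.759 mg/L
Dose 5 (370 mg at t=28 h): 370·exp(−0.11552·9) = 130.815 mg/L
Dose 6 (180 mg at t=35 h): 180·exp(−0.11552·2) = 142.866 mg/L
C(37) = 6.195 + 0.781 + 21.397 + 52.759 + 130.815 + 142.866 = 354.813 mg/L

354.813 mg/L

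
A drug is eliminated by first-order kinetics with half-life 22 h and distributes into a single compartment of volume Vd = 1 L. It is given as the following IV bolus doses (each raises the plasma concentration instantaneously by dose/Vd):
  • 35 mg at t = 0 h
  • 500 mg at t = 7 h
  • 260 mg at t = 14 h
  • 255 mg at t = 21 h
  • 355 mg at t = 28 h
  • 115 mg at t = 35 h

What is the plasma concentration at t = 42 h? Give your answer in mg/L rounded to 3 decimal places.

k = ln 2 / 22 = 0.03151 per h
Dose 1 (35 mg at t=0 h): 35·exp(−0.03151·42) = 9.319 mg/L
Dose 2 (500 mg at t=7 h): 500·exp(−0.03151·35) = 165.981 mg/L
Dose 3 (260 mg at t=14 h): 260·exp(−0.03151·28) = 107.608 mg/L
Dose 4 (255 mg at t=21 h): 255·exp(−0.03151·21) = 131.581 mg/L
Dose 5 (355 mg at t=28 h): 355·exp(−0.03151·14) = 228.383 mg/L
Dose 6 (115 mg at t=35 h): 115·exp(−0.03151·7) = 92.239 mg/L
C(42) = 9.319 + 165.981 + 107.608 + 131.581 + 228.383 + 92.239 = 735.111 mg/L

735.111 mg/L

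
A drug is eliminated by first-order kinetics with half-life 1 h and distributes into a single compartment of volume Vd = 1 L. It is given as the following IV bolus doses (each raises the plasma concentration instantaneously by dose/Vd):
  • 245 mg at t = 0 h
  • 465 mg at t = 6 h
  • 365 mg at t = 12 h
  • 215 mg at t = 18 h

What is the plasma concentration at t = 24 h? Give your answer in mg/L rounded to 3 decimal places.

3.450 mg/L

k = ln 2 / 1 = 0.69315 per h
Dose 1 (245 mg at t=0 h): 245·exp(−0.69315·24) = 0.000 mg/L
Dose 2 (465 mg at t=6 h): 465·exp(−0.69315·18) = 0.002 mg/L
Dose 3 (365 mg at t=12 h): 365·exp(−0.69315·12) = 0.089 mg/L
Dose 4 (215 mg at t=18 h): 215·exp(−0.69315·6) = 3.359 mg/L
C(24) = 0.000 + 0.002 + 0.089 + 3.359 = 3.450 mg/L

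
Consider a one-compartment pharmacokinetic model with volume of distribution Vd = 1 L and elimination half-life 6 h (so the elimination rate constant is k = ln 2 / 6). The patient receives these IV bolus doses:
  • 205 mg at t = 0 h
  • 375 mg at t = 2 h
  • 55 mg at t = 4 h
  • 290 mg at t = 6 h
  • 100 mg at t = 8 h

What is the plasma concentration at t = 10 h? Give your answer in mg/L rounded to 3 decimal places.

k = ln 2 / 6 = 0.11552 per h
Dose 1 (205 mg at t=0 h): 205·exp(−0.11552·10) = 64.571 mg/L
Dose 2 (375 mg at t=2 h): 375·exp(−0.11552·8) = 148.819 mg/L
Dose 3 (55 mg at t=4 h): 55·exp(−0.11552·6) = 27.500 mg/L
Dose 4 (290 mg at t=6 h): 290·exp(−0.11552·4) = 182.689 mg/L
Dose 5 (100 mg at t=8 h): 100·exp(−0.11552·2) = 79.370 mg/L
C(10) = 64.571 + 148.819 + 27.500 + 182.689 + 79.370 = 502.948 mg/L

502.948 mg/L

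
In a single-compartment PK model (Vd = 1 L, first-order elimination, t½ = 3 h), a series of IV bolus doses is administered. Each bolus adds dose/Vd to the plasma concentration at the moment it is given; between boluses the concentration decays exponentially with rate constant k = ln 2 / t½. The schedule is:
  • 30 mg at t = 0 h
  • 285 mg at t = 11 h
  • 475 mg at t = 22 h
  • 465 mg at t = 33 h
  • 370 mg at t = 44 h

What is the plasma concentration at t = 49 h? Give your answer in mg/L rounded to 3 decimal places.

k = ln 2 / 3 = 0.23105 per h
Dose 1 (30 mg at t=0 h): 30·exp(−0.23105·49) = 0.000 mg/L
Dose 2 (285 mg at t=11 h): 285·exp(−0.23105·38) = 0.044 mg/L
Dose 3 (475 mg at t=22 h): 475·exp(−0.23105·27) = 0.928 mg/L
Dose 4 (465 mg at t=33 h): 465·exp(−0.23105·16) = 11.533 mg/L
Dose 5 (370 mg at t=44 h): 370·exp(−0.23105·5) = 116.543 mg/L
C(49) = 0.000 + 0.044 + 0.928 + 11.533 + 116.543 = 129.048 mg/L

129.048 mg/L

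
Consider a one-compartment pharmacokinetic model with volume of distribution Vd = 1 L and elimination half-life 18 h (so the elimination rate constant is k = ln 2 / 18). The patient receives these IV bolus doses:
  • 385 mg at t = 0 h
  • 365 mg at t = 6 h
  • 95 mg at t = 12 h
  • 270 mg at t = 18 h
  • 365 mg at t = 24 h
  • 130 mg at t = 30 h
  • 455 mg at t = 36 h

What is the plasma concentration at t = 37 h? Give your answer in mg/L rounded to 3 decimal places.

1127.760 mg/L

k = ln 2 / 18 = 0.03851 per h
Dose 1 (385 mg at t=0 h): 385·exp(−0.03851·37) = 92.614 mg/L
Dose 2 (365 mg at t=6 h): 365·exp(−0.03851·31) = 110.625 mg/L
Dose 3 (95 mg at t=12 h): 95·exp(−0.03851·25) = 36.277 mg/L
Dose 4 (270 mg at t=18 h): 270·exp(−0.03851·19) = 129.900 mg/L
Dose 5 (365 mg at t=24 h): 365·exp(−0.03851·13) = 221.250 mg/L
Dose 6 (130 mg at t=30 h): 130·exp(−0.03851·7) = 99.283 mg/L
Dose 7 (455 mg at t=36 h): 455·exp(−0.03851·1) = 437.812 mg/L
C(37) = 92.614 + 110.625 + 36.277 + 129.900 + 221.250 + 99.283 + 437.812 = 1127.760 mg/L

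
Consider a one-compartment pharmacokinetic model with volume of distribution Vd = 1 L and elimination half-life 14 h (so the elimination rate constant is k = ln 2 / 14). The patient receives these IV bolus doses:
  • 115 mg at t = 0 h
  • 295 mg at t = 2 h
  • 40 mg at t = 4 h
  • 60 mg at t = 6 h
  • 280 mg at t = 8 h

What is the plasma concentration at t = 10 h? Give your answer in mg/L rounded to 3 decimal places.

601.156 mg/L

k = ln 2 / 14 = 0.04951 per h
Dose 1 (115 mg at t=0 h): 115·exp(−0.04951·10) = 70.093 mg/L
Dose 2 (295 mg at t=2 h): 295·exp(−0.04951·8) = 198.520 mg/L
Dose 3 (40 mg at t=4 h): 40·exp(−0.04951·6) = 29.720 mg/L
Dose 4 (60 mg at t=6 h): 60·exp(−0.04951·4) = 49.220 mg/L
Dose 5 (280 mg at t=8 h): 280·exp(−0.04951·2) = 253.603 mg/L
C(10) = 70.093 + 198.520 + 29.720 + 49.220 + 253.603 = 601.156 mg/L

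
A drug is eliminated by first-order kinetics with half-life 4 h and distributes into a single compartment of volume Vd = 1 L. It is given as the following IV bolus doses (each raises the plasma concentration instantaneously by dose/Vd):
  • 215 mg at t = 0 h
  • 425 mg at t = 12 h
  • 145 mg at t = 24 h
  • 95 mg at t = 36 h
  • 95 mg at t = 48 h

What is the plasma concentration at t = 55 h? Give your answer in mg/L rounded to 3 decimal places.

32.710 mg/L

k = ln 2 / 4 = 0.17329 per h
Dose 1 (215 mg at t=0 h): 215·exp(−0.17329·55) = 0.016 mg/L
Dose 2 (425 mg at t=12 h): 425·exp(−0.17329·43) = 0.247 mg/L
Dose 3 (145 mg at t=24 h): 145·exp(−0.17329·31) = 0.674 mg/L
Dose 4 (95 mg at t=36 h): 95·exp(−0.17329·19) = 3.530 mg/L
Dose 5 (95 mg at t=48 h): 95·exp(−0.17329·7) = 28.244 mg/L
C(55) = 0.016 + 0.247 + 0.674 + 3.530 + 28.244 = 32.710 mg/L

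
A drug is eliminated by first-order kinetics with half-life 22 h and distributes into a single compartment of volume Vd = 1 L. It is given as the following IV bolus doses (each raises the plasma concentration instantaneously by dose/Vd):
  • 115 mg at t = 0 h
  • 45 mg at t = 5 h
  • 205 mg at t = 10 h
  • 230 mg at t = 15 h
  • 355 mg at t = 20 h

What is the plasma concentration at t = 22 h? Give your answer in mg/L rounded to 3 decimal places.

k = ln 2 / 22 = 0.03151 per h
Dose 1 (115 mg at t=0 h): 115·exp(−0.03151·22) = 57.500 mg/L
Dose 2 (45 mg at t=5 h): 45·exp(−0.03151·17) = 26.339 mg/L
Dose 3 (205 mg at t=10 h): 205·exp(−0.03151·12) = 140.461 mg/L
Dose 4 (230 mg at t=15 h): 230·exp(−0.03151·7) = 184.478 mg/L
Dose 5 (355 mg at t=20 h): 355·exp(−0.03151·2) = 333.320 mg/L
C(22) = 57.500 + 26.339 + 140.461 + 184.478 + 333.320 = 742.099 mg/L

742.099 mg/L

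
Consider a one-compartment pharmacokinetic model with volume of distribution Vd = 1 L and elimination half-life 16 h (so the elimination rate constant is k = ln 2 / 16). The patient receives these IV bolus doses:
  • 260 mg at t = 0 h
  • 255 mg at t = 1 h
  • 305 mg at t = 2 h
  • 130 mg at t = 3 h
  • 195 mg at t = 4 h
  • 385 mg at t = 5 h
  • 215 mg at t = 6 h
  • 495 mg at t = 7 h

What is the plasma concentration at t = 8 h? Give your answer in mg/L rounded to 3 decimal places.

k = ln 2 / 16 = 0.04332 per h
Dose 1 (260 mg at t=0 h): 260·exp(−0.04332·8) = 183.848 mg/L
Dose 2 (255 mg at t=1 h): 255·exp(−0.04332·7) = 188.295 mg/L
Dose 3 (305 mg at t=2 h): 305·exp(−0.04332·6) = 235.187 mg/L
Dose 4 (130 mg at t=3 h): 130·exp(−0.04332·5) = 104.682 mg/L
Dose 5 (195 mg at t=4 h): 195·exp(−0.04332·4) = 163.975 mg/L
Dose 6 (385 mg at t=5 h): 385·exp(−0.04332·3) = 338.079 mg/L
Dose 7 (215 mg at t=6 h): 215·exp(−0.04332·2) = 197.156 mg/L
Dose 8 (495 mg at t=7 h): 495·exp(−0.04332·1) = 474.014 mg/L
C(8) = 183.848 + 188.295 + 235.187 + 104.682 + 163.975 + 338.079 + 197.156 + 474.014 = 1885.235 mg/L

1885.235 mg/L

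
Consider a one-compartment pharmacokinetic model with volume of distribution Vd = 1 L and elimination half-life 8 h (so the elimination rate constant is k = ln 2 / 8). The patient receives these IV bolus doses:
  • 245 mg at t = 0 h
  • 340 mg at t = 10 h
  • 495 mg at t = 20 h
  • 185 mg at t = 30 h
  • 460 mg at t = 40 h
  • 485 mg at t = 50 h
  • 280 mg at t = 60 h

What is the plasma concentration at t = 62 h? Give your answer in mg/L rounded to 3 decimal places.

504.769 mg/L

k = ln 2 / 8 = 0.08664 per h
Dose 1 (245 mg at t=0 h): 245·exp(−0.08664·62) = 1.138 mg/L
Dose 2 (340 mg at t=10 h): 340·exp(−0.08664·52) = 3.757 mg/L
Dose 3 (495 mg at t=20 h): 495·exp(−0.08664·42) = 13.008 mg/L
Dose 4 (185 mg at t=30 h): 185·exp(−0.08664·32) = 11.562 mg/L
Dose 5 (460 mg at t=40 h): 460·exp(−0.08664·22) = 68.379 mg/L
Dose 6 (485 mg at t=50 h): 485·exp(−0.08664·12) = 171.473 mg/L
Dose 7 (280 mg at t=60 h): 280·exp(−0.08664·2) = 235.451 mg/L
C(62) = 1.138 + 3.757 + 13.008 + 11.562 + 68.379 + 171.473 + 235.451 = 504.769 mg/L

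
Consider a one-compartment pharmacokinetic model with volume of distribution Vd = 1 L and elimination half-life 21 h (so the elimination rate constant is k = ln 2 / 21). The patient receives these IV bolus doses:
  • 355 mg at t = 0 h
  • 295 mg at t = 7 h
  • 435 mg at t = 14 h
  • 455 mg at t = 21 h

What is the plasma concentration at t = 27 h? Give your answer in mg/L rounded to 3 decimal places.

k = ln 2 / 21 = 0.03301 per h
Dose 1 (355 mg at t=0 h): 355·exp(−0.03301·27) = 145.610 mg/L
Dose 2 (295 mg at t=7 h): 295·exp(−0.03301·20) = 152.450 mg/L
Dose 3 (435 mg at t=14 h): 435·exp(−0.03301·13) = 283.229 mg/L
Dose 4 (455 mg at t=21 h): 455·exp(−0.03301·6) = 373.253 mg/L
C(27) = 145.610 + 152.450 + 283.229 + 373.253 = 954.541 mg/L

954.541 mg/L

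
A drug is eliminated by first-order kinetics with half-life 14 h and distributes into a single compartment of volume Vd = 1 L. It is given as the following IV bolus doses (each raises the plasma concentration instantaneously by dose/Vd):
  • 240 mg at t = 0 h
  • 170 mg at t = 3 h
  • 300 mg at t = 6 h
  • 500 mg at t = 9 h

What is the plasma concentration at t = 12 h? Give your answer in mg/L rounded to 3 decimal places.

k = ln 2 / 14 = 0.04951 per h
Dose 1 (240 mg at t=0 h): 240·exp(−0.04951·12) = 132.491 mg/L
Dose 2 (170 mg at t=3 h): 170·exp(−0.04951·9) = 108.875 mg/L
Dose 3 (300 mg at t=6 h): 300·exp(−0.04951·6) = 222.899 mg/L
Dose 4 (500 mg at t=9 h): 500·exp(−0.04951·3) = 430.986 mg/L
C(12) = 132.491 + 108.875 + 222.899 + 430.986 = 895.252 mg/L

895.252 mg/L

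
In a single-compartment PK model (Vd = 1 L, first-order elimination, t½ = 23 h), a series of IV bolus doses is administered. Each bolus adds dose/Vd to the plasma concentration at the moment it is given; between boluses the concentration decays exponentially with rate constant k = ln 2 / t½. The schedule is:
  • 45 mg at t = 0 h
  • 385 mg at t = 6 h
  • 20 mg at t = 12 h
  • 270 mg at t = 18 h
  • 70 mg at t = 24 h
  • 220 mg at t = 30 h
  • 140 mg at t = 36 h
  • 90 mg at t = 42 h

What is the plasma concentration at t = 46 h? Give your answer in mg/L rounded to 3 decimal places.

605.129 mg/L

k = ln 2 / 23 = 0.03014 per h
Dose 1 (45 mg at t=0 h): 45·exp(−0.03014·46) = 11.250 mg/L
Dose 2 (385 mg at t=6 h): 385·exp(−0.03014·40) = 115.327 mg/L
Dose 3 (20 mg at t=12 h): 20·exp(−0.03014·34) = 7.178 mg/L
Dose 4 (270 mg at t=18 h): 270·exp(−0.03014·28) = 116.116 mg/L
Dose 5 (70 mg at t=24 h): 70·exp(−0.03014·22) = 36.071 mg/L
Dose 6 (220 mg at t=30 h): 220·exp(−0.03014·16) = 135.835 mg/L
Dose 7 (140 mg at t=36 h): 140·exp(−0.03014·10) = 103.573 mg/L
Dose 8 (90 mg at t=42 h): 90·exp(−0.03014·4) = 79.779 mg/L
C(46) = 11.250 + 115.327 + 7.178 + 116.116 + 36.071 + 135.835 + 103.573 + 79.779 = 605.129 mg/L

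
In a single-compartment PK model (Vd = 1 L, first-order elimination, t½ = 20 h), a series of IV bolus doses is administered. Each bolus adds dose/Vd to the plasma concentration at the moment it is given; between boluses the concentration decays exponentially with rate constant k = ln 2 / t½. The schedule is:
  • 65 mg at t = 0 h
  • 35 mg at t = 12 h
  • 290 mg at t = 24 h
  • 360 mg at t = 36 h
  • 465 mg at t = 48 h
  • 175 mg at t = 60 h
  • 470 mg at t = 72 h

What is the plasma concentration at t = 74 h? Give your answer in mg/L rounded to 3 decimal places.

k = ln 2 / 20 = 0.03466 per h
Dose 1 (65 mg at t=0 h): 65·exp(−0.03466·74) = 5.002 mg/L
Dose 2 (35 mg at t=12 h): 35·exp(−0.03466·62) = 4.082 mg/L
Dose 3 (290 mg at t=24 h): 290·exp(−0.03466·50) = 51.265 mg/L
Dose 4 (360 mg at t=36 h): 360·exp(−0.03466·38) = 96.460 mg/L
Dose 5 (465 mg at t=48 h): 465·exp(−0.03466·26) = 188.849 mg/L
Dose 6 (175 mg at t=60 h): 175·exp(−0.03466·14) = 107.725 mg/L
Dose 7 (470 mg at t=72 h): 470·exp(−0.03466·2) = 438.526 mg/L
C(74) = 5.002 + 4.082 + 51.265 + 96.460 + 188.849 + 107.725 + 438.526 = 891.908 mg/L

891.908 mg/L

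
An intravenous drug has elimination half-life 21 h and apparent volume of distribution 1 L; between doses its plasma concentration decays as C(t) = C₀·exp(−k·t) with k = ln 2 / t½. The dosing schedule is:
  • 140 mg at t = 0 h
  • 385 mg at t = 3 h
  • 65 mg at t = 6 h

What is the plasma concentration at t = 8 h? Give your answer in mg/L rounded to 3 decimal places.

494.786 mg/L

k = ln 2 / 21 = 0.03301 per h
Dose 1 (140 mg at t=0 h): 140·exp(−0.03301·8) = 107.510 mg/L
Dose 2 (385 mg at t=3 h): 385·exp(−0.03301·5) = 326.428 mg/L
Dose 3 (65 mg at t=6 h): 65·exp(−0.03301·2) = 60.848 mg/L
C(8) = 107.510 + 326.428 + 60.848 = 494.786 mg/L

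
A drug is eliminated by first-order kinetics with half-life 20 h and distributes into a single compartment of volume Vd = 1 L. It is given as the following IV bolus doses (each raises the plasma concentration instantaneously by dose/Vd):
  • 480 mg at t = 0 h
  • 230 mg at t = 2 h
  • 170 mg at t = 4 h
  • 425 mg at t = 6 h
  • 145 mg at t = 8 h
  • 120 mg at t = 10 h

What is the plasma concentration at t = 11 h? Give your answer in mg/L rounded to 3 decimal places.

k = ln 2 / 20 = 0.03466 per h
Dose 1 (480 mg at t=0 h): 480·exp(−0.03466·11) = 327.850 mg/L
Dose 2 (230 mg at t=2 h): 230·exp(−0.03466·9) = 168.370 mg/L
Dose 3 (170 mg at t=4 h): 170·exp(−0.03466·7) = 133.379 mg/L
Dose 4 (425 mg at t=6 h): 425·exp(−0.03466·5) = 357.381 mg/L
Dose 5 (145 mg at t=8 h): 145·exp(−0.03466·3) = 130.681 mg/L
Dose 6 (120 mg at t=10 h): 120·exp(−0.03466·1) = 115.912 mg/L
C(11) = 327.850 + 168.370 + 133.379 + 357.381 + 130.681 + 115.912 = 1233.573 mg/L

1233.573 mg/L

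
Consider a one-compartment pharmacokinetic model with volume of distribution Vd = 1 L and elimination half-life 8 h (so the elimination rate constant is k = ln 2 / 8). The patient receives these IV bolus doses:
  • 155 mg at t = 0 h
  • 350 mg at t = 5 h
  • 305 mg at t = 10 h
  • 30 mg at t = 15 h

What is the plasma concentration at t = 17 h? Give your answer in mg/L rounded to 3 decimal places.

350.807 mg/L

k = ln 2 / 8 = 0.08664 per h
Dose 1 (155 mg at t=0 h): 155·exp(−0.08664·17) = 35.534 mg/L
Dose 2 (350 mg at t=5 h): 350·exp(−0.08664·12) = 123.744 mg/L
Dose 3 (305 mg at t=10 h): 305·exp(−0.08664·7) = 166.302 mg/L
Dose 4 (30 mg at t=15 h): 30·exp(−0.08664·2) = 25.227 mg/L
C(17) = 35.534 + 123.744 + 166.302 + 25.227 = 350.807 mg/L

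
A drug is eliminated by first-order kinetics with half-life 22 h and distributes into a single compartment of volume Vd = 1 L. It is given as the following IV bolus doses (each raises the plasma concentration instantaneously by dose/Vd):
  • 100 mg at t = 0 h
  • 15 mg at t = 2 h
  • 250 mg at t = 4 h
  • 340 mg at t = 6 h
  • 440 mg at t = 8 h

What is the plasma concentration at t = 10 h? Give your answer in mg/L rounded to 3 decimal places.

k = ln 2 / 22 = 0.03151 per h
Dose 1 (100 mg at t=0 h): 100·exp(−0.03151·10) = 72.974 mg/L
Dose 2 (15 mg at t=2 h): 15·exp(−0.03151·8) = 11.658 mg/L
Dose 3 (250 mg at t=4 h): 250·exp(−0.03151·6) = 206.938 mg/L
Dose 4 (340 mg at t=6 h): 340·exp(−0.03151·4) = 299.741 mg/L
Dose 5 (440 mg at t=8 h): 440·exp(−0.03151·2) = 413.130 mg/L
C(10) = 72.974 + 11.658 + 206.938 + 299.741 + 413.130 = 1004.441 mg/L

1004.441 mg/L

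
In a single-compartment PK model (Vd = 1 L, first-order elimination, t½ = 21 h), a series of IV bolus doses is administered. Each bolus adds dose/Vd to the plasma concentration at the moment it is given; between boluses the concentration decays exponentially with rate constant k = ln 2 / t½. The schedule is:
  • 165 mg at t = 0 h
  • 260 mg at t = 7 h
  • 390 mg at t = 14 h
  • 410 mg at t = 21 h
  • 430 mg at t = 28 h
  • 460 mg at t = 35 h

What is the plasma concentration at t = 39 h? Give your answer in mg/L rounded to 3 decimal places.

1235.368 mg/L

k = ln 2 / 21 = 0.03301 per h
Dose 1 (165 mg at t=0 h): 165·exp(−0.03301·39) = 45.544 mg/L
Dose 2 (260 mg at t=7 h): 260·exp(−0.03301·32) = 90.419 mg/L
Dose 3 (390 mg at t=14 h): 390·exp(−0.03301·25) = 170.882 mg/L
Dose 4 (410 mg at t=21 h): 410·exp(−0.03301·18) = 226.338 mg/L
Dose 5 (430 mg at t=28 h): 430·exp(−0.03301·11) = 299.079 mg/L
Dose 6 (460 mg at t=35 h): 460·exp(−0.03301·4) = 403.106 mg/L
C(39) = 45.544 + 90.419 + 170.882 + 226.338 + 299.079 + 403.106 = 1235.368 mg/L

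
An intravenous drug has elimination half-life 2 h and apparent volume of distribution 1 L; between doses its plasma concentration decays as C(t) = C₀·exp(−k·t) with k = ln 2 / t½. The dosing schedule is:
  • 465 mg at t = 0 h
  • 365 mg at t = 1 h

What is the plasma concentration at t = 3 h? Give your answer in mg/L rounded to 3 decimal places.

k = ln 2 / 2 = 0.34657 per h
Dose 1 (465 mg at t=0 h): 465·exp(−0.34657·3) = 164.402 mg/L
Dose 2 (365 mg at t=1 h): 365·exp(−0.34657·2) = 182.500 mg/L
C(3) = 164.402 + 182.500 = 346.902 mg/L

346.902 mg/L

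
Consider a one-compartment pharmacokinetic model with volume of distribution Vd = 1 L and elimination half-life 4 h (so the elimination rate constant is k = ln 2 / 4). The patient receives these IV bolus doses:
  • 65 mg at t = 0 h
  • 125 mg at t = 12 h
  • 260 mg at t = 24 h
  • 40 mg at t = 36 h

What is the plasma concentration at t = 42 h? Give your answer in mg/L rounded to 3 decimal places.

26.368 mg/L

k = ln 2 / 4 = 0.17329 per h
Dose 1 (65 mg at t=0 h): 65·exp(−0.17329·42) = 0.045 mg/L
Dose 2 (125 mg at t=12 h): 125·exp(−0.17329·30) = 0.691 mg/L
Dose 3 (260 mg at t=24 h): 260·exp(−0.17329·18) = 11.490 mg/L
Dose 4 (40 mg at t=36 h): 40·exp(−0.17329·6) = 14.142 mg/L
C(42) = 0.045 + 0.691 + 11.490 + 14.142 = 26.368 mg/L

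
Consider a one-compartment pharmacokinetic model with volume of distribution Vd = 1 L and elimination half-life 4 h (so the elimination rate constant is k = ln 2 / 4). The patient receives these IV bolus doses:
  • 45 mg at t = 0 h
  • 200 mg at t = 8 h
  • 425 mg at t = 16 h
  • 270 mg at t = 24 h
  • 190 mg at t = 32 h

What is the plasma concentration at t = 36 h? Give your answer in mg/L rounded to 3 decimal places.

k = ln 2 / 4 = 0.17329 per h
Dose 1 (45 mg at t=0 h): 45·exp(−0.17329·36) = 0.088 mg/L
Dose 2 (200 mg at t=8 h): 200·exp(−0.17329·28) = 1.563 mg/L
Dose 3 (425 mg at t=16 h): 425·exp(−0.17329·20) = 13.281 mg/L
Dose 4 (270 mg at t=24 h): 270·exp(−0.17329·12) = 33.750 mg/L
Dose 5 (190 mg at t=32 h): 190·exp(−0.17329·4) = 95.000 mg/L
C(36) = 0.088 + 1.563 + 13.281 + 33.750 + 95.000 = 143.682 mg/L

143.682 mg/L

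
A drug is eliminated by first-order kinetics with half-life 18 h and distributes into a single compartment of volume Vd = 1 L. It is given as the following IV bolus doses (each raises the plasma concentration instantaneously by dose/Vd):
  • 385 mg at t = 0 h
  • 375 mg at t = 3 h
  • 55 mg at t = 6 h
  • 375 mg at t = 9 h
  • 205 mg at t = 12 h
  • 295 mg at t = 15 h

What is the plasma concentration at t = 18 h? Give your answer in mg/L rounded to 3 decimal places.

k = ln 2 / 18 = 0.03851 per h
Dose 1 (385 mg at t=0 h): 385·exp(−0.03851·18) = 192.500 mg/L
Dose 2 (375 mg at t=3 h): 375·exp(−0.03851·15) = 210.462 mg/L
Dose 3 (55 mg at t=6 h): 55·exp(−0.03851·12) = 34.648 mg/L
Dose 4 (375 mg at t=9 h): 375·exp(−0.03851·9) = 265.165 mg/L
Dose 5 (205 mg at t=12 h): 205·exp(−0.03851·6) = 162.709 mg/L
Dose 6 (295 mg at t=15 h): 295·exp(−0.03851·3) = 262.815 mg/L
C(18) = 192.500 + 210.462 + 34.648 + 265.165 + 162.709 + 262.815 = 1128.298 mg/L

1128.298 mg/L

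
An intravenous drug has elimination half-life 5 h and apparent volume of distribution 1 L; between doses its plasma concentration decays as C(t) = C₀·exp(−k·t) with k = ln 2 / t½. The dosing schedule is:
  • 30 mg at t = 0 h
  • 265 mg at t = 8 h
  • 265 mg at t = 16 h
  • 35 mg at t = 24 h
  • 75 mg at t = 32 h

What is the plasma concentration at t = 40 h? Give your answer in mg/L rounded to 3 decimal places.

41.317 mg/L

k = ln 2 / 5 = 0.13863 per h
Dose 1 (30 mg at t=0 h): 30·exp(−0.13863·40) = 0.117 mg/L
Dose 2 (265 mg at t=8 h): 265·exp(−0.13863·32) = 3.138 mg/L
Dose 3 (265 mg at t=16 h): 265·exp(−0.13863·24) = 9.513 mg/L
Dose 4 (35 mg at t=24 h): 35·exp(−0.13863·16) = 3.809 mg/L
Dose 5 (75 mg at t=32 h): 75·exp(−0.13863·8) = 24.741 mg/L
C(40) = 0.117 + 3.138 + 9.513 + 3.809 + 24.741 = 41.317 mg/L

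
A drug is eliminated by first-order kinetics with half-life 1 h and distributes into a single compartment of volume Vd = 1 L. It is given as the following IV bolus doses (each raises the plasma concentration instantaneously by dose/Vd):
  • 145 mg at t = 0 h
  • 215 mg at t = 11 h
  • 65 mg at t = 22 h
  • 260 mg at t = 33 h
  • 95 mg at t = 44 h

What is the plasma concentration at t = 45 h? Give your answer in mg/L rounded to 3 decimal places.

k = ln 2 / 1 = 0.69315 per h
Dose 1 (145 mg at t=0 h): 145·exp(−0.69315·45) = 0.000 mg/L
Dose 2 (215 mg at t=11 h): 215·exp(−0.69315·34) = 0.000 mg/L
Dose 3 (65 mg at t=22 h): 65·exp(−0.69315·23) = 0.000 mg/L
Dose 4 (260 mg at t=33 h): 260·exp(−0.69315·12) = 0.063 mg/L
Dose 5 (95 mg at t=44 h): 95·exp(−0.69315·1) = 47.500 mg/L
C(45) = 0.000 + 0.000 + 0.000 + 0.063 + 47.500 = 47.563 mg/L

47.563 mg/L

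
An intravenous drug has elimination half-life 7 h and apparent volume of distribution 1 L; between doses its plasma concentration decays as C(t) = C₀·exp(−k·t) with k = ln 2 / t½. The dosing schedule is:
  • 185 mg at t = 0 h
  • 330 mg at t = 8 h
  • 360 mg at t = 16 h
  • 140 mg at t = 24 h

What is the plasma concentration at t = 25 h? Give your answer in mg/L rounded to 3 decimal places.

351.321 mg/L

k = ln 2 / 7 = 0.09902 per h
Dose 1 (185 mg at t=0 h): 185·exp(−0.09902·25) = 15.562 mg/L
Dose 2 (330 mg at t=8 h): 330·exp(−0.09902·17) = 61.297 mg/L
Dose 3 (360 mg at t=16 h): 360·exp(−0.09902·9) = 147.660 mg/L
Dose 4 (140 mg at t=24 h): 140·exp(−0.09902·1) = 126.801 mg/L
C(25) = 15.562 + 61.297 + 147.660 + 126.801 = 351.321 mg/L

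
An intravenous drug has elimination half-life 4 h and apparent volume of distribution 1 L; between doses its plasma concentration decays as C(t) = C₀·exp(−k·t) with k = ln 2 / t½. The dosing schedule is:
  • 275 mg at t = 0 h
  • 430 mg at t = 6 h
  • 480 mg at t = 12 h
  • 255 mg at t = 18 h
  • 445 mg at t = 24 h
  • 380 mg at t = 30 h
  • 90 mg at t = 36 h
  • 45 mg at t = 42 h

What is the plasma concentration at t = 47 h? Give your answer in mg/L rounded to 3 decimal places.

k = ln 2 / 4 = 0.17329 per h
Dose 1 (275 mg at t=0 h): 275·exp(−0.17329·47) = 0.080 mg/L
Dose 2 (430 mg at t=6 h): 430·exp(−0.17329·41) = 0.353 mg/L
Dose 3 (480 mg at t=12 h): 480·exp(−0.17329·35) = 1.115 mg/L
Dose 4 (255 mg at t=18 h): 255·exp(−0.17329·29) = 1.675 mg/L
Dose 5 (445 mg at t=24 h): 445·exp(−0.17329·23) = 8.269 mg/L
Dose 6 (380 mg at t=30 h): 380·exp(−0.17329·17) = 19.971 mg/L
Dose 7 (90 mg at t=36 h): 90·exp(−0.17329·11) = 13.379 mg/L
Dose 8 (45 mg at t=42 h): 45·exp(−0.17329·5) = 18.920 mg/L
C(47) = 0.080 + 0.353 + 1.115 + 1.675 + 8.269 + 19.971 + 13.379 + 18.920 = 63.762 mg/L

63.762 mg/L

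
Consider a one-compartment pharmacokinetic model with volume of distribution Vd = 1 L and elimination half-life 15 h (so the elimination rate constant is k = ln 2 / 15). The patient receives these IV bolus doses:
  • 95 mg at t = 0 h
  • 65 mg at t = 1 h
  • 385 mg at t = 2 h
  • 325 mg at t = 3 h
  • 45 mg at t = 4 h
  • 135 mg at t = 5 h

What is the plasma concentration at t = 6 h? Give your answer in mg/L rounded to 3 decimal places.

k = ln 2 / 15 = 0.04621 per h
Dose 1 (95 mg at t=0 h): 95·exp(−0.04621·6) = 71.997 mg/L
Dose 2 (65 mg at t=1 h): 65·exp(−0.04621·5) = 51.591 mg/L
Dose 3 (385 mg at t=2 h): 385·exp(−0.04621·4) = 320.027 mg/L
Dose 4 (325 mg at t=3 h): 325·exp(−0.04621·3) = 282.929 mg/L
Dose 5 (45 mg at t=4 h): 45·exp(−0.04621·2) = 41.028 mg/L
Dose 6 (135 mg at t=5 h): 135·exp(−0.04621·1) = 128.904 mg/L
C(6) = 71.997 + 51.591 + 320.027 + 282.929 + 41.028 + 128.904 = 896.474 mg/L

896.474 mg/L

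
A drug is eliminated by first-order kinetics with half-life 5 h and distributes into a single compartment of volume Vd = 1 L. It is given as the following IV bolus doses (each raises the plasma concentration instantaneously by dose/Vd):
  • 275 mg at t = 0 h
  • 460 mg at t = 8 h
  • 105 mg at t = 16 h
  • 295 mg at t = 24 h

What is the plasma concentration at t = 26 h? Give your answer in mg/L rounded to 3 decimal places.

k = ln 2 / 5 = 0.13863 per h
Dose 1 (275 mg at t=0 h): 275·exp(−0.13863·26) = 7.481 mg/L
Dose 2 (460 mg at t=8 h): 460·exp(−0.13863·18) = 37.936 mg/L
Dose 3 (105 mg at t=16 h): 105·exp(−0.13863·10) = 26.250 mg/L
Dose 4 (295 mg at t=24 h): 295·exp(−0.13863·2) = 223.568 mg/L
C(26) = 7.481 + 37.936 + 26.250 + 223.568 = 295.235 mg/L

295.235 mg/L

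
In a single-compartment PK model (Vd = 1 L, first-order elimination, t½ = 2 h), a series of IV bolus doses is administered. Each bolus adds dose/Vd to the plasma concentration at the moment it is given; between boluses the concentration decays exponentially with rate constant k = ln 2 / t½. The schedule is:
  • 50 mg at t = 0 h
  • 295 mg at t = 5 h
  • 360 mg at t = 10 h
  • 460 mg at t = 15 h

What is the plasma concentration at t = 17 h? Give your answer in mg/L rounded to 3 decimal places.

k = ln 2 / 2 = 0.34657 per h
Dose 1 (50 mg at t=0 h): 50·exp(−0.34657·17) = 0.138 mg/L
Dose 2 (295 mg at t=5 h): 295·exp(−0.34657·12) = 4.609 mg/L
Dose 3 (360 mg at t=10 h): 360·exp(−0.34657·7) = 31.820 mg/L
Dose 4 (460 mg at t=15 h): 460·exp(−0.34657·2) = 230.000 mg/L
C(17) = 0.138 + 4.609 + 31.820 + 230.000 = 266.567 mg/L

266.567 mg/L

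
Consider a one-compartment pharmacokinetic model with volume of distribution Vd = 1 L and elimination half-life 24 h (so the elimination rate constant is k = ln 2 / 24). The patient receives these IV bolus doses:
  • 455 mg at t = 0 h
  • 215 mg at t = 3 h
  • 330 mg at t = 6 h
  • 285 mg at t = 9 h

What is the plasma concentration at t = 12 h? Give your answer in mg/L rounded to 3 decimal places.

k = ln 2 / 24 = 0.02888 per h
Dose 1 (455 mg at t=0 h): 455·exp(−0.02888·12) = 321.734 mg/L
Dose 2 (215 mg at t=3 h): 215·exp(−0.02888·9) = 165.788 mg/L
Dose 3 (330 mg at t=6 h): 330·exp(−0.02888·6) = 277.496 mg/L
Dose 4 (285 mg at t=9 h): 285·exp(−0.02888·3) = 261.346 mg/L
C(12) = 321.734 + 165.788 + 277.496 + 261.346 = 1026.363 mg/L

1026.363 mg/L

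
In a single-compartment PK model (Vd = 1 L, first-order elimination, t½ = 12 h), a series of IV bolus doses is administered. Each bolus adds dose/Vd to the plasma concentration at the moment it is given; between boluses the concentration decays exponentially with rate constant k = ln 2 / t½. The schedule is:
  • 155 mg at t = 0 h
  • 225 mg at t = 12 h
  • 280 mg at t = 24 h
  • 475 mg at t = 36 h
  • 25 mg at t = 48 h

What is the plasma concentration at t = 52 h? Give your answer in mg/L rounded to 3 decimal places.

k = ln 2 / 12 = 0.05776 per h
Dose 1 (155 mg at t=0 h): 155·exp(−0.05776·52) = 7.689 mg/L
Dose 2 (225 mg at t=12 h): 225·exp(−0.05776·40) = 22.323 mg/L
Dose 3 (280 mg at t=24 h): 280·exp(−0.05776·28) = 55.559 mg/L
Dose 4 (475 mg at t=36 h): 475·exp(−0.05776·16) = 188.504 mg/L
Dose 5 (25 mg at t=48 h): 25·exp(−0.05776·4) = 19.843 mg/L
C(52) = 7.689 + 22.323 + 55.559 + 188.504 + 19.843 = 293.917 mg/L

293.917 mg/L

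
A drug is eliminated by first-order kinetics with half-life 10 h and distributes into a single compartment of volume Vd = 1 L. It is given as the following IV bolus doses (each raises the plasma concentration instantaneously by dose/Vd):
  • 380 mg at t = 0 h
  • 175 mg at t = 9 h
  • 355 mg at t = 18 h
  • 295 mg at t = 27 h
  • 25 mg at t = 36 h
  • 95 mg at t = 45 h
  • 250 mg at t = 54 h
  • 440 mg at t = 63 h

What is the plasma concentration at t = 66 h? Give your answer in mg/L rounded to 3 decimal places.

k = ln 2 / 10 = 0.06931 per h
Dose 1 (380 mg at t=0 h): 380·exp(−0.06931·66) = 3.917 mg/L
Dose 2 (175 mg at t=9 h): 175·exp(−0.06931·57) = 3.366 mg/L
Dose 3 (355 mg at t=18 h): 355·exp(−0.06931·48) = 12.743 mg/L
Dose 4 (295 mg at t=27 h): 295·exp(−0.06931·39) = 19.761 mg/L
Dose 5 (25 mg at t=36 h): 25·exp(−0.06931·30) = 3.125 mg/L
Dose 6 (95 mg at t=45 h): 95·exp(−0.06931·21) = 22.160 mg/L
Dose 7 (250 mg at t=54 h): 250·exp(−0.06931·12) = 108.819 mg/L
Dose 8 (440 mg at t=63 h): 440·exp(−0.06931·3) = 357.391 mg/L
C(66) = 3.917 + 3.366 + 12.743 + 19.761 + 3.125 + 22.160 + 108.819 + 357.391 = 531.282 mg/L

531.282 mg/L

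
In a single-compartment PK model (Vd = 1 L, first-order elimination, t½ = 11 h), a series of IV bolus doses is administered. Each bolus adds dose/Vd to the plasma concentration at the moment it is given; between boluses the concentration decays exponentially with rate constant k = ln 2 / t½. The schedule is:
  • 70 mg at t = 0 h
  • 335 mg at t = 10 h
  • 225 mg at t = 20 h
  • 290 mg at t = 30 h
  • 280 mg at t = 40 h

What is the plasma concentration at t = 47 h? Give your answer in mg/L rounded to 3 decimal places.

356.698 mg/L

k = ln 2 / 11 = 0.06301 per h
Dose 1 (70 mg at t=0 h): 70·exp(−0.06301·47) = 3.621 mg/L
Dose 2 (335 mg at t=10 h): 335·exp(−0.06301·37) = 32.545 mg/L
Dose 3 (225 mg at t=20 h): 225·exp(−0.06301·27) = 41.048 mg/L
Dose 4 (290 mg at t=30 h): 290·exp(−0.06301·17) = 99.350 mg/L
Dose 5 (280 mg at t=40 h): 280·exp(−0.06301·7) = 180.133 mg/L
C(47) = 3.621 + 32.545 + 41.048 + 99.350 + 180.133 = 356.698 mg/L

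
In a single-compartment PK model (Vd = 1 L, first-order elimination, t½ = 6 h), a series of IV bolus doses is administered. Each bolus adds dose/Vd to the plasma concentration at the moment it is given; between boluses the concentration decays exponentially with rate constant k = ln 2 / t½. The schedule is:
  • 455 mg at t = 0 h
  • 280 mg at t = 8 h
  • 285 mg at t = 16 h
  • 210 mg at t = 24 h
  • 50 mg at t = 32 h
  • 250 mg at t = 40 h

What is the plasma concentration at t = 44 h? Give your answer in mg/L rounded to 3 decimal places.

k = ln 2 / 6 = 0.11552 per h
Dose 1 (455 mg at t=0 h): 455·exp(−0.11552·44) = 2.821 mg/L
Dose 2 (280 mg at t=8 h): 280·exp(−0.11552·36) = 4.375 mg/L
Dose 3 (285 mg at t=16 h): 285·exp(−0.11552·28) = 11.221 mg/L
Dose 4 (210 mg at t=24 h): 210·exp(−0.11552·20) = 20.835 mg/L
Dose 5 (50 mg at t=32 h): 50·exp(−0.11552·12) = 12.500 mg/L
Dose 6 (250 mg at t=40 h): 250·exp(−0.11552·4) = 157.490 mg/L
C(44) = 2.821 + 4.375 + 11.221 + 20.835 + 12.500 + 157.490 = 209.242 mg/L

209.242 mg/L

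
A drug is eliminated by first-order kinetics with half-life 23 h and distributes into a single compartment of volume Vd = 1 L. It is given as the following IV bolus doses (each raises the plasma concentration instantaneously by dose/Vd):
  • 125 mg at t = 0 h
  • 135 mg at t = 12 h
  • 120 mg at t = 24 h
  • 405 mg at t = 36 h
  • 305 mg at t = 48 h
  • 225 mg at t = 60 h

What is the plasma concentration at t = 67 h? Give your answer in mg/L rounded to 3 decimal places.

k = ln 2 / 23 = 0.03014 per h
Dose 1 (125 mg at t=0 h): 125·exp(−0.03014·67) = 16.596 mg/L
Dose 2 (135 mg at t=12 h): 135·exp(−0.03014·55) = 25.732 mg/L
Dose 3 (120 mg at t=24 h): 120·exp(−0.03014·43) = 32.839 mg/L
Dose 4 (405 mg at t=36 h): 405·exp(−0.03014·31) = 159.118 mg/L
Dose 5 (305 mg at t=48 h): 305·exp(−0.03014·19) = 172.037 mg/L
Dose 6 (225 mg at t=60 h): 225·exp(−0.03014·7) = 182.207 mg/L
C(67) = 16.596 + 25.732 + 32.839 + 159.118 + 172.037 + 182.207 = 588.529 mg/L

588.529 mg/L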